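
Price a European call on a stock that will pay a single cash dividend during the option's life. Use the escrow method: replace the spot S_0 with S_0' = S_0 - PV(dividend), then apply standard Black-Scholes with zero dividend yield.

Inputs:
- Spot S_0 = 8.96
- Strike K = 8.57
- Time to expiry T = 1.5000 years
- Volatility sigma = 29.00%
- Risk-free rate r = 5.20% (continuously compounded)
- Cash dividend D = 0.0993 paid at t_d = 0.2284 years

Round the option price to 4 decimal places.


PV(D) = D * exp(-r * t_d) = 0.0993 * 0.98819345 = 0.09812761
S_0' = S_0 - PV(D) = 8.9600 - 0.09812761 = 8.86187239
d1 = (ln(S_0'/K) + (r + sigma^2/2)*T) / (sigma*sqrt(T)) = 0.49148967
d2 = d1 - sigma*sqrt(T) = 0.13631365
exp(-rT) = 0.92496443
N(d1) = 0.68845992; N(d2) = 0.55421334
C = S_0' * N(d1) - K * exp(-rT) * N(d2) = 8.86187239 * 0.68845992 - 8.5700 * 0.92496443 * 0.55421334 = 1.7078

Answer: Price = 1.7078


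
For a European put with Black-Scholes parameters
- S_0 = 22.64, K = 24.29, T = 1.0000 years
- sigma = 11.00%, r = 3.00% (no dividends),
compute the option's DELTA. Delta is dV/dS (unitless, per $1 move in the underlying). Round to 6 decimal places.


Answer: Delta = -0.622399

Derivation:
d1 = -0.3117862698; d2 = -0.4217862698
phi(d1) = 0.3800152588; exp(-qT) = 1.0000000000; exp(-rT) = 0.9704455335
N(-d1) = 0.6223985203
Delta = -exp(-qT) * N(-d1) = -1.0000000000 * 0.6223985203 = -0.622399


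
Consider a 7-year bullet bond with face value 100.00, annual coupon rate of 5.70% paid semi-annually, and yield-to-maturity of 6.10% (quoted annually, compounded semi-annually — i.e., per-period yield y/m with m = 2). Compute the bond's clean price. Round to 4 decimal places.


Answer: Price = 97.7485

Derivation:
Coupon per period c = face * coupon_rate / m = 2.850000
Periods per year m = 2; per-period yield y/m = 0.030500
Number of cashflows N = 14
Cashflows (t years, CF_t, discount factor 1/(1+y/m)^(m*t), PV):
  t = 0.5000: CF_t = 2.850000, DF = 0.970403, PV = 2.765648
  t = 1.0000: CF_t = 2.850000, DF = 0.941681, PV = 2.683792
  t = 1.5000: CF_t = 2.850000, DF = 0.913810, PV = 2.604359
  t = 2.0000: CF_t = 2.850000, DF = 0.886764, PV = 2.527277
  t = 2.5000: CF_t = 2.850000, DF = 0.860518, PV = 2.452477
  t = 3.0000: CF_t = 2.850000, DF = 0.835049, PV = 2.379890
  t = 3.5000: CF_t = 2.850000, DF = 0.810334, PV = 2.309452
  t = 4.0000: CF_t = 2.850000, DF = 0.786350, PV = 2.241098
  t = 4.5000: CF_t = 2.850000, DF = 0.763076, PV = 2.174768
  t = 5.0000: CF_t = 2.850000, DF = 0.740491, PV = 2.110401
  t = 5.5000: CF_t = 2.850000, DF = 0.718575, PV = 2.047938
  t = 6.0000: CF_t = 2.850000, DF = 0.697307, PV = 1.987325
  t = 6.5000: CF_t = 2.850000, DF = 0.676669, PV = 1.928506
  t = 7.0000: CF_t = 102.850000, DF = 0.656641, PV = 67.535536
Price P = sum_t PV_t = 97.748466


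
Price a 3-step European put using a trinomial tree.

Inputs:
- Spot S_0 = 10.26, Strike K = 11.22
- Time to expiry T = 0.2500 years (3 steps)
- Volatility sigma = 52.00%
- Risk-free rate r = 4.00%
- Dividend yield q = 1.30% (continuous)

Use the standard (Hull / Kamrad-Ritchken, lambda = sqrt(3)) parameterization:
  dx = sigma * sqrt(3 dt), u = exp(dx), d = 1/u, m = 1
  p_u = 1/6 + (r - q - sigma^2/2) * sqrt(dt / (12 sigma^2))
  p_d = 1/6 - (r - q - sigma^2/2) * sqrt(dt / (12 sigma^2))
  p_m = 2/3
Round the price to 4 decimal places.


dt = T/N = 0.083333; dx = sigma*sqrt(3*dt) = 0.260000
u = exp(dx) = 1.296930; d = 1/u = 0.771052
p_u = 0.149327, p_m = 0.666667, p_d = 0.184006
Discount per step: exp(-r*dt) = 0.996672
Stock lattice S(k, j) with j the centered position index:
  k=0: S(0,+0) = 10.2600
  k=1: S(1,-1) = 7.9110; S(1,+0) = 10.2600; S(1,+1) = 13.3065
  k=2: S(2,-2) = 6.0998; S(2,-1) = 7.9110; S(2,+0) = 10.2600; S(2,+1) = 13.3065; S(2,+2) = 17.2576
  k=3: S(3,-3) = 4.7032; S(3,-2) = 6.0998; S(3,-1) = 7.9110; S(3,+0) = 10.2600; S(3,+1) = 13.3065; S(3,+2) = 17.2576; S(3,+3) = 22.3819
Terminal payoffs V(N, j) = max(K - S_T, 0):
  V(3,-3) = 6.516754; V(3,-2) = 5.120219; V(3,-1) = 3.309011; V(3,+0) = 0.960000; V(3,+1) = 0.000000; V(3,+2) = 0.000000; V(3,+3) = 0.000000
Backward induction: V(k, j) = exp(-r*dt) * [p_u * V(k+1, j+1) + p_m * V(k+1, j) + p_d * V(k+1, j-1)]
  V(2,-2) = exp(-r*dt) * [p_u*3.309011 + p_m*5.120219 + p_d*6.516754] = 5.089734
  V(2,-1) = exp(-r*dt) * [p_u*0.960000 + p_m*3.309011 + p_d*5.120219] = 3.280561
  V(2,+0) = exp(-r*dt) * [p_u*0.000000 + p_m*0.960000 + p_d*3.309011] = 1.244723
  V(2,+1) = exp(-r*dt) * [p_u*0.000000 + p_m*0.000000 + p_d*0.960000] = 0.176058
  V(2,+2) = exp(-r*dt) * [p_u*0.000000 + p_m*0.000000 + p_d*0.000000] = 0.000000
  V(1,-1) = exp(-r*dt) * [p_u*1.244723 + p_m*3.280561 + p_d*5.089734] = 3.298442
  V(1,+0) = exp(-r*dt) * [p_u*0.176058 + p_m*1.244723 + p_d*3.280561] = 1.454892
  V(1,+1) = exp(-r*dt) * [p_u*0.000000 + p_m*0.176058 + p_d*1.244723] = 0.345256
  V(0,+0) = exp(-r*dt) * [p_u*0.345256 + p_m*1.454892 + p_d*3.298442] = 1.623000

Answer: Price = V(0,0) = 1.6230


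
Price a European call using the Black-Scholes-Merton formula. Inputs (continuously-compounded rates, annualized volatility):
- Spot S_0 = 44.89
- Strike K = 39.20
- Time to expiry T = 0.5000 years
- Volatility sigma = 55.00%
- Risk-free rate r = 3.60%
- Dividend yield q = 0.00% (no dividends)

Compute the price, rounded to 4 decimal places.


d1 = (ln(S/K) + (r - q + 0.5*sigma^2) * T) / (sigma * sqrt(T)) = 0.58924701
d2 = d1 - sigma * sqrt(T) = 0.20033828
exp(-rT) = 0.98216103; exp(-qT) = 1.00000000
C = S_0 * exp(-qT) * N(d1) - K * exp(-rT) * N(d2)
N(d1) = 0.72215221; N(d2) = 0.57939199
C = 44.8900 * 1.00000000 * 0.72215221 - 39.2000 * 0.98216103 * 0.57939199 = 10.1104

Answer: Price = 10.1104


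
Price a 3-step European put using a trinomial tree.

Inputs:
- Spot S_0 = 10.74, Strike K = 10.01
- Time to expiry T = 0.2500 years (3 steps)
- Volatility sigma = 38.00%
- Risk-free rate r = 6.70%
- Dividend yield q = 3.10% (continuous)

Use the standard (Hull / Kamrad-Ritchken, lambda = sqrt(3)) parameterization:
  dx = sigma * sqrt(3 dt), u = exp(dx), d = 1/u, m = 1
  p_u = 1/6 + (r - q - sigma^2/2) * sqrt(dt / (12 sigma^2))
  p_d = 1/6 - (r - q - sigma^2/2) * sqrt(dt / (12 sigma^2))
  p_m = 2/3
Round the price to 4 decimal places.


dt = T/N = 0.083333; dx = sigma*sqrt(3*dt) = 0.190000
u = exp(dx) = 1.209250; d = 1/u = 0.826959
p_u = 0.158728, p_m = 0.666667, p_d = 0.174605
Discount per step: exp(-r*dt) = 0.994432
Stock lattice S(k, j) with j the centered position index:
  k=0: S(0,+0) = 10.7400
  k=1: S(1,-1) = 8.8815; S(1,+0) = 10.7400; S(1,+1) = 12.9873
  k=2: S(2,-2) = 7.3447; S(2,-1) = 8.8815; S(2,+0) = 10.7400; S(2,+1) = 12.9873; S(2,+2) = 15.7049
  k=3: S(3,-3) = 6.0737; S(3,-2) = 7.3447; S(3,-1) = 8.8815; S(3,+0) = 10.7400; S(3,+1) = 12.9873; S(3,+2) = 15.7049; S(3,+3) = 18.9912
Terminal payoffs V(N, j) = max(K - S_T, 0):
  V(3,-3) = 3.936257; V(3,-2) = 2.665328; V(3,-1) = 1.128459; V(3,+0) = 0.000000; V(3,+1) = 0.000000; V(3,+2) = 0.000000; V(3,+3) = 0.000000
Backward induction: V(k, j) = exp(-r*dt) * [p_u * V(k+1, j+1) + p_m * V(k+1, j) + p_d * V(k+1, j-1)]
  V(2,-2) = exp(-r*dt) * [p_u*1.128459 + p_m*2.665328 + p_d*3.936257] = 2.628578
  V(2,-1) = exp(-r*dt) * [p_u*0.000000 + p_m*1.128459 + p_d*2.665328] = 1.210907
  V(2,+0) = exp(-r*dt) * [p_u*0.000000 + p_m*0.000000 + p_d*1.128459] = 0.195938
  V(2,+1) = exp(-r*dt) * [p_u*0.000000 + p_m*0.000000 + p_d*0.000000] = 0.000000
  V(2,+2) = exp(-r*dt) * [p_u*0.000000 + p_m*0.000000 + p_d*0.000000] = 0.000000
  V(1,-1) = exp(-r*dt) * [p_u*0.195938 + p_m*1.210907 + p_d*2.628578] = 1.290112
  V(1,+0) = exp(-r*dt) * [p_u*0.000000 + p_m*0.195938 + p_d*1.210907] = 0.340151
  V(1,+1) = exp(-r*dt) * [p_u*0.000000 + p_m*0.000000 + p_d*0.195938] = 0.034021
  V(0,+0) = exp(-r*dt) * [p_u*0.034021 + p_m*0.340151 + p_d*1.290112] = 0.454881

Answer: Price = V(0,0) = 0.4549


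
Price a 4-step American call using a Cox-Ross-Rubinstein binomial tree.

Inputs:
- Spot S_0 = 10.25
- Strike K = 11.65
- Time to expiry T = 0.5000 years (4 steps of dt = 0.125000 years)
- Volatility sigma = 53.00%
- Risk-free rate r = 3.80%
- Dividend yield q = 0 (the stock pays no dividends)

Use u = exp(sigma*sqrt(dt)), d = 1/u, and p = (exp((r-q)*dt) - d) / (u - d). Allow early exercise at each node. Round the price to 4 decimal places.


Answer: Price = V(0,0) = 1.1554

Derivation:
dt = T/N = 0.125000
u = exp(sigma*sqrt(dt)) = 1.206089; d = 1/u = 0.829126
p = (exp((r-q)*dt) - d) / (u - d) = 0.465921
Discount per step: exp(-r*dt) = 0.995261
Stock lattice S(k, i) with i counting down-moves:
  k=0: S(0,0) = 10.2500
  k=1: S(1,0) = 12.3624; S(1,1) = 8.4985
  k=2: S(2,0) = 14.9102; S(2,1) = 10.2500; S(2,2) = 7.0464
  k=3: S(3,0) = 17.9830; S(3,1) = 12.3624; S(3,2) = 8.4985; S(3,3) = 5.8423
  k=4: S(4,0) = 21.6891; S(4,1) = 14.9102; S(4,2) = 10.2500; S(4,3) = 7.0464; S(4,4) = 4.8440
Terminal payoffs V(N, i) = max(S_T - K, 0):
  V(4,0) = 10.039123; V(4,1) = 3.260181; V(4,2) = 0.000000; V(4,3) = 0.000000; V(4,4) = 0.000000
Backward induction: V(k, i) = exp(-r*dt) * [p * V(k+1, i) + (1-p) * V(k+1, i+1)]; then take max(V_cont, immediate exercise) for American.
  V(3,0) = exp(-r*dt) * [p*10.039123 + (1-p)*3.260181] = 6.388219; exercise = 6.333013; V(3,0) = max -> 6.388219
  V(3,1) = exp(-r*dt) * [p*3.260181 + (1-p)*0.000000] = 1.511790; exercise = 0.712417; V(3,1) = max -> 1.511790
  V(3,2) = exp(-r*dt) * [p*0.000000 + (1-p)*0.000000] = 0.000000; exercise = 0.000000; V(3,2) = max -> 0.000000
  V(3,3) = exp(-r*dt) * [p*0.000000 + (1-p)*0.000000] = 0.000000; exercise = 0.000000; V(3,3) = max -> 0.000000
  V(2,0) = exp(-r*dt) * [p*6.388219 + (1-p)*1.511790] = 3.765893; exercise = 3.260181; V(2,0) = max -> 3.765893
  V(2,1) = exp(-r*dt) * [p*1.511790 + (1-p)*0.000000] = 0.701038; exercise = 0.000000; V(2,1) = max -> 0.701038
  V(2,2) = exp(-r*dt) * [p*0.000000 + (1-p)*0.000000] = 0.000000; exercise = 0.000000; V(2,2) = max -> 0.000000
  V(1,0) = exp(-r*dt) * [p*3.765893 + (1-p)*0.701038] = 2.118930; exercise = 0.712417; V(1,0) = max -> 2.118930
  V(1,1) = exp(-r*dt) * [p*0.701038 + (1-p)*0.000000] = 0.325081; exercise = 0.000000; V(1,1) = max -> 0.325081
  V(0,0) = exp(-r*dt) * [p*2.118930 + (1-p)*0.325081] = 1.155373; exercise = 0.000000; V(0,0) = max -> 1.155373


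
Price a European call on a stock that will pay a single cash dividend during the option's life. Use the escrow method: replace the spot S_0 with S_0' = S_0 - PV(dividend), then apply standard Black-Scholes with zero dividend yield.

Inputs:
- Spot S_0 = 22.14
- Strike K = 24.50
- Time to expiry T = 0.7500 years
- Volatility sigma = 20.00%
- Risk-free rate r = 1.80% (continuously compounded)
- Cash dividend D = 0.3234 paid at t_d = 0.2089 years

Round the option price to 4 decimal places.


Answer: Price = 0.6789

Derivation:
PV(D) = D * exp(-r * t_d) = 0.3234 * 0.99624686 = 0.32218623
S_0' = S_0 - PV(D) = 22.1400 - 0.32218623 = 21.81781377
d1 = (ln(S_0'/K) + (r + sigma^2/2)*T) / (sigma*sqrt(T)) = -0.50487166
d2 = d1 - sigma*sqrt(T) = -0.67807674
exp(-rT) = 0.98659072
N(d1) = 0.30682449; N(d2) = 0.24886152
C = S_0' * N(d1) - K * exp(-rT) * N(d2) = 21.81781377 * 0.30682449 - 24.5000 * 0.98659072 * 0.24886152 = 0.6789


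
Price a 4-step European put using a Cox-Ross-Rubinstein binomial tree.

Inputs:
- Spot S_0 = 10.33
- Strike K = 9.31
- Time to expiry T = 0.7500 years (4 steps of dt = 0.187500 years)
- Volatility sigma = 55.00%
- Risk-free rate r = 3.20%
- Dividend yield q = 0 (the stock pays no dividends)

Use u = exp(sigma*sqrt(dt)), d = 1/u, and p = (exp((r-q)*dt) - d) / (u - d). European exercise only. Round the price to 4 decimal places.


Answer: Price = V(0,0) = 1.3019

Derivation:
dt = T/N = 0.187500
u = exp(sigma*sqrt(dt)) = 1.268908; d = 1/u = 0.788079
p = (exp((r-q)*dt) - d) / (u - d) = 0.453257
Discount per step: exp(-r*dt) = 0.994018
Stock lattice S(k, i) with i counting down-moves:
  k=0: S(0,0) = 10.3300
  k=1: S(1,0) = 13.1078; S(1,1) = 8.1409
  k=2: S(2,0) = 16.6326; S(2,1) = 10.3300; S(2,2) = 6.4156
  k=3: S(3,0) = 21.1053; S(3,1) = 13.1078; S(3,2) = 8.1409; S(3,3) = 5.0560
  k=4: S(4,0) = 26.7807; S(4,1) = 16.6326; S(4,2) = 10.3300; S(4,3) = 6.4156; S(4,4) = 3.9845
Terminal payoffs V(N, i) = max(K - S_T, 0):
  V(4,0) = 0.000000; V(4,1) = 0.000000; V(4,2) = 0.000000; V(4,3) = 2.894363; V(4,4) = 5.325450
Backward induction: V(k, i) = exp(-r*dt) * [p * V(k+1, i) + (1-p) * V(k+1, i+1)].
  V(3,0) = exp(-r*dt) * [p*0.000000 + (1-p)*0.000000] = 0.000000
  V(3,1) = exp(-r*dt) * [p*0.000000 + (1-p)*0.000000] = 0.000000
  V(3,2) = exp(-r*dt) * [p*0.000000 + (1-p)*2.894363] = 1.573008
  V(3,3) = exp(-r*dt) * [p*2.894363 + (1-p)*5.325450] = 4.198279
  V(2,0) = exp(-r*dt) * [p*0.000000 + (1-p)*0.000000] = 0.000000
  V(2,1) = exp(-r*dt) * [p*0.000000 + (1-p)*1.573008] = 0.854887
  V(2,2) = exp(-r*dt) * [p*1.573008 + (1-p)*4.198279] = 2.990361
  V(1,0) = exp(-r*dt) * [p*0.000000 + (1-p)*0.854887] = 0.464608
  V(1,1) = exp(-r*dt) * [p*0.854887 + (1-p)*2.990361] = 2.010345
  V(0,0) = exp(-r*dt) * [p*0.464608 + (1-p)*2.010345] = 1.301895


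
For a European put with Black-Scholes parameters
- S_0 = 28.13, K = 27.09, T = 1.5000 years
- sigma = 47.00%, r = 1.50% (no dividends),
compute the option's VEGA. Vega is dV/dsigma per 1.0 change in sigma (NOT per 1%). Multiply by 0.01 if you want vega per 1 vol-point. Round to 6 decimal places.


d1 = 0.3923473955; d2 = -0.1832826941
phi(d1) = 0.3693883414; exp(-qT) = 1.0000000000; exp(-rT) = 0.9777512372
Vega = S * exp(-qT) * phi(d1) * sqrt(T) = 28.1300 * 1.0000000000 * 0.3693883414 * 1.2247448714 = 12.726194

Answer: Vega = 12.726194


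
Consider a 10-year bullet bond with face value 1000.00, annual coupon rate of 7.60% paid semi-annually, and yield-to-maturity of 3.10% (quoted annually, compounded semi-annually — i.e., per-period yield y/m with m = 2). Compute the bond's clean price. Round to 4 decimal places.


Answer: Price = 1384.3971

Derivation:
Coupon per period c = face * coupon_rate / m = 38.000000
Periods per year m = 2; per-period yield y/m = 0.015500
Number of cashflows N = 20
Cashflows (t years, CF_t, discount factor 1/(1+y/m)^(m*t), PV):
  t = 0.5000: CF_t = 38.000000, DF = 0.984737, PV = 37.419990
  t = 1.0000: CF_t = 38.000000, DF = 0.969706, PV = 36.848833
  t = 1.5000: CF_t = 38.000000, DF = 0.954905, PV = 36.286394
  t = 2.0000: CF_t = 38.000000, DF = 0.940330, PV = 35.732540
  t = 2.5000: CF_t = 38.000000, DF = 0.925977, PV = 35.187139
  t = 3.0000: CF_t = 38.000000, DF = 0.911844, PV = 34.650063
  t = 3.5000: CF_t = 38.000000, DF = 0.897926, PV = 34.121185
  t = 4.0000: CF_t = 38.000000, DF = 0.884220, PV = 33.600379
  t = 4.5000: CF_t = 38.000000, DF = 0.870724, PV = 33.087522
  t = 5.0000: CF_t = 38.000000, DF = 0.857434, PV = 32.582494
  t = 5.5000: CF_t = 38.000000, DF = 0.844347, PV = 32.085173
  t = 6.0000: CF_t = 38.000000, DF = 0.831459, PV = 31.595444
  t = 6.5000: CF_t = 38.000000, DF = 0.818768, PV = 31.113190
  t = 7.0000: CF_t = 38.000000, DF = 0.806271, PV = 30.638296
  t = 7.5000: CF_t = 38.000000, DF = 0.793964, PV = 30.170651
  t = 8.0000: CF_t = 38.000000, DF = 0.781846, PV = 29.710144
  t = 8.5000: CF_t = 38.000000, DF = 0.769912, PV = 29.256665
  t = 9.0000: CF_t = 38.000000, DF = 0.758161, PV = 28.810109
  t = 9.5000: CF_t = 38.000000, DF = 0.746589, PV = 28.370368
  t = 10.0000: CF_t = 1038.000000, DF = 0.735193, PV = 763.130478
Price P = sum_t PV_t = 1384.397057


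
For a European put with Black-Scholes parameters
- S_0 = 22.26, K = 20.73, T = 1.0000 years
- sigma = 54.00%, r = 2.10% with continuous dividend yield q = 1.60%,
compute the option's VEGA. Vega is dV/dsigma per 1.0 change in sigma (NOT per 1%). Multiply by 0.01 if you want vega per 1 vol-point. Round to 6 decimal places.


d1 = 0.4111285544; d2 = -0.1288714456
phi(d1) = 0.3666117557; exp(-qT) = 0.9841273201; exp(-rT) = 0.9792189646
Vega = S * exp(-qT) * phi(d1) * sqrt(T) = 22.2600 * 0.9841273201 * 0.3666117557 * 1.0000000000 = 8.031244

Answer: Vega = 8.031244


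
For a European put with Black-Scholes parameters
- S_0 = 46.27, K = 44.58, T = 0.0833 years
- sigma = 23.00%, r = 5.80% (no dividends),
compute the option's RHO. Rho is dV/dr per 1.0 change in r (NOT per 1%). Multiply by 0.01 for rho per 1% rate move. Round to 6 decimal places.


Answer: Rho = -1.013397

Derivation:
d1 = 0.6664933202; d2 = 0.6001113196
phi(d1) = 0.3194849197; exp(-qT) = 1.0000000000; exp(-rT) = 0.9951802524
N(-d2) = 0.2742160246
Rho = -K*T*exp(-rT)*N(-d2) = -44.5800 * 0.0833 * 0.9951802524 * 0.2742160246 = -1.013397


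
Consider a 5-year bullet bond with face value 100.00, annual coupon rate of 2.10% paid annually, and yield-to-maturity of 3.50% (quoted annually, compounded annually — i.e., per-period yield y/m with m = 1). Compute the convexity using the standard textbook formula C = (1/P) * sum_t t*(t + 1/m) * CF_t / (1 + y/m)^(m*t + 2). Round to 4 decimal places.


Coupon per period c = face * coupon_rate / m = 2.100000
Periods per year m = 1; per-period yield y/m = 0.035000
Number of cashflows N = 5
Cashflows (t years, CF_t, discount factor 1/(1+y/m)^(m*t), PV):
  t = 1.0000: CF_t = 2.100000, DF = 0.966184, PV = 2.028986
  t = 2.0000: CF_t = 2.100000, DF = 0.933511, PV = 1.960372
  t = 3.0000: CF_t = 2.100000, DF = 0.901943, PV = 1.894080
  t = 4.0000: CF_t = 2.100000, DF = 0.871442, PV = 1.830029
  t = 5.0000: CF_t = 102.100000, DF = 0.841973, PV = 85.965460
Price P = sum_t PV_t = 93.678927
Convexity numerator sum_t t*(t + 1/m) * CF_t / (1+y/m)^(m*t + 2):
  t = 1.0000: term = 3.788159
  t = 2.0000: term = 10.980172
  t = 3.0000: term = 21.217724
  t = 4.0000: term = 34.167027
  t = 5.0000: term = 2407.490313
Convexity = (1/P) * sum = 2477.643395 / 93.678927 = 26.448247

Answer: Convexity = 26.4482


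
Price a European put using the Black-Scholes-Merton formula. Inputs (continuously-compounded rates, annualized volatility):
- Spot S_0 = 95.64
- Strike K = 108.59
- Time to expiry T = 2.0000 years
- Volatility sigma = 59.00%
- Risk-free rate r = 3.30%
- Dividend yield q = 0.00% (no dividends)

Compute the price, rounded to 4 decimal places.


Answer: Price = 34.9963

Derivation:
d1 = (ln(S/K) + (r - q + 0.5*sigma^2) * T) / (sigma * sqrt(T)) = 0.34409952
d2 = d1 - sigma * sqrt(T) = -0.49028648
exp(-rT) = 0.93613086; exp(-qT) = 1.00000000
P = K * exp(-rT) * N(-d2) - S_0 * exp(-qT) * N(-d1)
N(-d1) = 0.36538572; N(-d2) = 0.68803441
P = 108.5900 * 0.93613086 * 0.68803441 - 95.6400 * 1.00000000 * 0.36538572 = 34.9963


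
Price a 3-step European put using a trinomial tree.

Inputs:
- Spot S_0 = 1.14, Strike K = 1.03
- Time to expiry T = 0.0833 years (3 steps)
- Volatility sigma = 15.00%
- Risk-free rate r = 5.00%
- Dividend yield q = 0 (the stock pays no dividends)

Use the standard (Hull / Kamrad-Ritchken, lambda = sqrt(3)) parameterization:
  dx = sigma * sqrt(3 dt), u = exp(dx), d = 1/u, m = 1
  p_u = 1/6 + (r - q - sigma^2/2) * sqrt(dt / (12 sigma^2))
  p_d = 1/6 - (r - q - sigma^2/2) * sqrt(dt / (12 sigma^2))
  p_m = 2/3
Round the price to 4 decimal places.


Answer: Price = V(0,0) = 0.0001

Derivation:
dt = T/N = 0.027767; dx = sigma*sqrt(3*dt) = 0.043293
u = exp(dx) = 1.044243; d = 1/u = 0.957631
p_u = 0.179093, p_m = 0.666667, p_d = 0.154240
Discount per step: exp(-r*dt) = 0.998613
Stock lattice S(k, j) with j the centered position index:
  k=0: S(0,+0) = 1.1400
  k=1: S(1,-1) = 1.0917; S(1,+0) = 1.1400; S(1,+1) = 1.1904
  k=2: S(2,-2) = 1.0454; S(2,-1) = 1.0917; S(2,+0) = 1.1400; S(2,+1) = 1.1904; S(2,+2) = 1.2431
  k=3: S(3,-3) = 1.0012; S(3,-2) = 1.0454; S(3,-1) = 1.0917; S(3,+0) = 1.1400; S(3,+1) = 1.1904; S(3,+2) = 1.2431; S(3,+3) = 1.2981
Terminal payoffs V(N, j) = max(K - S_T, 0):
  V(3,-3) = 0.028849; V(3,-2) = 0.000000; V(3,-1) = 0.000000; V(3,+0) = 0.000000; V(3,+1) = 0.000000; V(3,+2) = 0.000000; V(3,+3) = 0.000000
Backward induction: V(k, j) = exp(-r*dt) * [p_u * V(k+1, j+1) + p_m * V(k+1, j) + p_d * V(k+1, j-1)]
  V(2,-2) = exp(-r*dt) * [p_u*0.000000 + p_m*0.000000 + p_d*0.028849] = 0.004443
  V(2,-1) = exp(-r*dt) * [p_u*0.000000 + p_m*0.000000 + p_d*0.000000] = 0.000000
  V(2,+0) = exp(-r*dt) * [p_u*0.000000 + p_m*0.000000 + p_d*0.000000] = 0.000000
  V(2,+1) = exp(-r*dt) * [p_u*0.000000 + p_m*0.000000 + p_d*0.000000] = 0.000000
  V(2,+2) = exp(-r*dt) * [p_u*0.000000 + p_m*0.000000 + p_d*0.000000] = 0.000000
  V(1,-1) = exp(-r*dt) * [p_u*0.000000 + p_m*0.000000 + p_d*0.004443] = 0.000684
  V(1,+0) = exp(-r*dt) * [p_u*0.000000 + p_m*0.000000 + p_d*0.000000] = 0.000000
  V(1,+1) = exp(-r*dt) * [p_u*0.000000 + p_m*0.000000 + p_d*0.000000] = 0.000000
  V(0,+0) = exp(-r*dt) * [p_u*0.000000 + p_m*0.000000 + p_d*0.000684] = 0.000105


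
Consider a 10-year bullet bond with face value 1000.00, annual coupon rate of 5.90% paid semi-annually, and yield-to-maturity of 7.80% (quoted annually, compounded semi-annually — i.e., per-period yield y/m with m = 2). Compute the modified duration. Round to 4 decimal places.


Answer: Modified duration = 7.2165

Derivation:
Coupon per period c = face * coupon_rate / m = 29.500000
Periods per year m = 2; per-period yield y/m = 0.039000
Number of cashflows N = 20
Cashflows (t years, CF_t, discount factor 1/(1+y/m)^(m*t), PV):
  t = 0.5000: CF_t = 29.500000, DF = 0.962464, PV = 28.392685
  t = 1.0000: CF_t = 29.500000, DF = 0.926337, PV = 27.326935
  t = 1.5000: CF_t = 29.500000, DF = 0.891566, PV = 26.301188
  t = 2.0000: CF_t = 29.500000, DF = 0.858100, PV = 25.313945
  t = 2.5000: CF_t = 29.500000, DF = 0.825890, PV = 24.363758
  t = 3.0000: CF_t = 29.500000, DF = 0.794889, PV = 23.449238
  t = 3.5000: CF_t = 29.500000, DF = 0.765052, PV = 22.569045
  t = 4.0000: CF_t = 29.500000, DF = 0.736335, PV = 21.721891
  t = 4.5000: CF_t = 29.500000, DF = 0.708696, PV = 20.906536
  t = 5.0000: CF_t = 29.500000, DF = 0.682094, PV = 20.121787
  t = 5.5000: CF_t = 29.500000, DF = 0.656491, PV = 19.366493
  t = 6.0000: CF_t = 29.500000, DF = 0.631849, PV = 18.639551
  t = 6.5000: CF_t = 29.500000, DF = 0.608132, PV = 17.939895
  t = 7.0000: CF_t = 29.500000, DF = 0.585305, PV = 17.266501
  t = 7.5000: CF_t = 29.500000, DF = 0.563335, PV = 16.618384
  t = 8.0000: CF_t = 29.500000, DF = 0.542190, PV = 15.994595
  t = 8.5000: CF_t = 29.500000, DF = 0.521838, PV = 15.394221
  t = 9.0000: CF_t = 29.500000, DF = 0.502250, PV = 14.816382
  t = 9.5000: CF_t = 29.500000, DF = 0.483398, PV = 14.260233
  t = 10.0000: CF_t = 1029.500000, DF = 0.465253, PV = 478.977816
Price P = sum_t PV_t = 869.741081
First compute Macaulay numerator sum_t t * PV_t:
  t * PV_t at t = 0.5000: 14.196343
  t * PV_t at t = 1.0000: 27.326935
  t * PV_t at t = 1.5000: 39.451783
  t * PV_t at t = 2.0000: 50.627889
  t * PV_t at t = 2.5000: 60.909395
  t * PV_t at t = 3.0000: 70.347713
  t * PV_t at t = 3.5000: 78.991658
  t * PV_t at t = 4.0000: 86.887565
  t * PV_t at t = 4.5000: 94.079414
  t * PV_t at t = 5.0000: 100.608933
  t * PV_t at t = 5.5000: 106.515714
  t * PV_t at t = 6.0000: 111.837306
  t * PV_t at t = 6.5000: 116.609318
  t * PV_t at t = 7.0000: 120.865510
  t * PV_t at t = 7.5000: 124.637884
  t * PV_t at t = 8.0000: 127.956762
  t * PV_t at t = 8.5000: 130.850876
  t * PV_t at t = 9.0000: 133.347436
  t * PV_t at t = 9.5000: 135.472211
  t * PV_t at t = 10.0000: 4789.778165
Macaulay duration D = 6521.298808 / 869.741081 = 7.497977
Modified duration = D / (1 + y/m) = 7.497977 / (1 + 0.039000) = 7.216532


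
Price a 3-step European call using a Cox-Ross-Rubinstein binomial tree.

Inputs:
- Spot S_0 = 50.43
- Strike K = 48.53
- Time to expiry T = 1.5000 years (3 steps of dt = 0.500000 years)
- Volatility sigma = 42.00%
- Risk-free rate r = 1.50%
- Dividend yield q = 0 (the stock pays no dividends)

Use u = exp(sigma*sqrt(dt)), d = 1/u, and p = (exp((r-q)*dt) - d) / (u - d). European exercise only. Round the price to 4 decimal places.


Answer: Price = V(0,0) = 12.2739

Derivation:
dt = T/N = 0.500000
u = exp(sigma*sqrt(dt)) = 1.345795; d = 1/u = 0.743055
p = (exp((r-q)*dt) - d) / (u - d) = 0.438785
Discount per step: exp(-r*dt) = 0.992528
Stock lattice S(k, i) with i counting down-moves:
  k=0: S(0,0) = 50.4300
  k=1: S(1,0) = 67.8684; S(1,1) = 37.4723
  k=2: S(2,0) = 91.3370; S(2,1) = 50.4300; S(2,2) = 27.8440
  k=3: S(3,0) = 122.9209; S(3,1) = 67.8684; S(3,2) = 37.4723; S(3,3) = 20.6896
Terminal payoffs V(N, i) = max(S_T - K, 0):
  V(3,0) = 74.390866; V(3,1) = 19.338437; V(3,2) = 0.000000; V(3,3) = 0.000000
Backward induction: V(k, i) = exp(-r*dt) * [p * V(k+1, i) + (1-p) * V(k+1, i+1)].
  V(2,0) = exp(-r*dt) * [p*74.390866 + (1-p)*19.338437] = 43.169611
  V(2,1) = exp(-r*dt) * [p*19.338437 + (1-p)*0.000000] = 8.422008
  V(2,2) = exp(-r*dt) * [p*0.000000 + (1-p)*0.000000] = 0.000000
  V(1,0) = exp(-r*dt) * [p*43.169611 + (1-p)*8.422008] = 23.491872
  V(1,1) = exp(-r*dt) * [p*8.422008 + (1-p)*0.000000] = 3.667836
  V(0,0) = exp(-r*dt) * [p*23.491872 + (1-p)*3.667836] = 12.273919


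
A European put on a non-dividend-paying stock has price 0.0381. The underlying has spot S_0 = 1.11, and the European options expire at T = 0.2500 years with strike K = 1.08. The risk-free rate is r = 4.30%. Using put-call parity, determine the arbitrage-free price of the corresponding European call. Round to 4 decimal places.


Put-call parity: C - P = S_0 * exp(-qT) - K * exp(-rT).
S_0 * exp(-qT) = 1.1100 * 1.00000000 = 1.11000000
K * exp(-rT) = 1.0800 * 0.98930757 = 1.06845218
C = P + S*exp(-qT) - K*exp(-rT)
C = 0.0381 + 1.11000000 - 1.06845218 = 0.0796

Answer: Call price = 0.0796


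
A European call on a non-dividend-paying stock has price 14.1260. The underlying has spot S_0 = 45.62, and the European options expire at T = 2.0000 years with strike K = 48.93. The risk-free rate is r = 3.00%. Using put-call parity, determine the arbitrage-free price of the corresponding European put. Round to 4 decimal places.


Put-call parity: C - P = S_0 * exp(-qT) - K * exp(-rT).
S_0 * exp(-qT) = 45.6200 * 1.00000000 = 45.62000000
K * exp(-rT) = 48.9300 * 0.94176453 = 46.08053863
P = C - S*exp(-qT) + K*exp(-rT)
P = 14.1260 - 45.62000000 + 46.08053863 = 14.5865

Answer: Put price = 14.5865


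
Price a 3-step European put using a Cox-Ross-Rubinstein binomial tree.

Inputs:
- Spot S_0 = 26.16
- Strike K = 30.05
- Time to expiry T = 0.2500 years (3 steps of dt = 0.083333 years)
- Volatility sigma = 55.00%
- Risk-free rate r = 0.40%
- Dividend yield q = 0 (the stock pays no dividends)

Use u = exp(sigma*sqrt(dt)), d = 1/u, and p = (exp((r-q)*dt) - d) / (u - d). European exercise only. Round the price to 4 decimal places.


Answer: Price = V(0,0) = 5.2549

Derivation:
dt = T/N = 0.083333
u = exp(sigma*sqrt(dt)) = 1.172070; d = 1/u = 0.853191
p = (exp((r-q)*dt) - d) / (u - d) = 0.461436
Discount per step: exp(-r*dt) = 0.999667
Stock lattice S(k, i) with i counting down-moves:
  k=0: S(0,0) = 26.1600
  k=1: S(1,0) = 30.6613; S(1,1) = 22.3195
  k=2: S(2,0) = 35.9372; S(2,1) = 26.1600; S(2,2) = 19.0428
  k=3: S(3,0) = 42.1210; S(3,1) = 30.6613; S(3,2) = 22.3195; S(3,3) = 16.2472
Terminal payoffs V(N, i) = max(K - S_T, 0):
  V(3,0) = 0.000000; V(3,1) = 0.000000; V(3,2) = 7.730512; V(3,3) = 13.802849
Backward induction: V(k, i) = exp(-r*dt) * [p * V(k+1, i) + (1-p) * V(k+1, i+1)].
  V(2,0) = exp(-r*dt) * [p*0.000000 + (1-p)*0.000000] = 0.000000
  V(2,1) = exp(-r*dt) * [p*0.000000 + (1-p)*7.730512] = 4.161989
  V(2,2) = exp(-r*dt) * [p*7.730512 + (1-p)*13.802849] = 10.997189
  V(1,0) = exp(-r*dt) * [p*0.000000 + (1-p)*4.161989] = 2.240751
  V(1,1) = exp(-r*dt) * [p*4.161989 + (1-p)*10.997189] = 7.840569
  V(0,0) = exp(-r*dt) * [p*2.240751 + (1-p)*7.840569] = 5.254860


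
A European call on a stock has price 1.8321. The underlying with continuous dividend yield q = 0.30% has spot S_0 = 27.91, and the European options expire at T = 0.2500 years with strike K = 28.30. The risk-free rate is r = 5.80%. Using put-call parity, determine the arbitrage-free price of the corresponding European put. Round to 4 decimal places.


Put-call parity: C - P = S_0 * exp(-qT) - K * exp(-rT).
S_0 * exp(-qT) = 27.9100 * 0.99925028 = 27.88907535
K * exp(-rT) = 28.3000 * 0.98560462 = 27.89261071
P = C - S*exp(-qT) + K*exp(-rT)
P = 1.8321 - 27.88907535 + 27.89261071 = 1.8356

Answer: Put price = 1.8356


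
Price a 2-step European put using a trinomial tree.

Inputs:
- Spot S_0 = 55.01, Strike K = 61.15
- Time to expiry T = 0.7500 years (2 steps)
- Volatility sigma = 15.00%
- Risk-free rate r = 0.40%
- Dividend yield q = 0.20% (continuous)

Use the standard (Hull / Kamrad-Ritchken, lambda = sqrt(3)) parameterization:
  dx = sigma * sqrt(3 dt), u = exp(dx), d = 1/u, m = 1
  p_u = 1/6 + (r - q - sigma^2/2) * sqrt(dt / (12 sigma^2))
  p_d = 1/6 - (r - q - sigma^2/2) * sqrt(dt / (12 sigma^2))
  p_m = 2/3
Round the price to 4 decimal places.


Answer: Price = V(0,0) = 7.0829

Derivation:
dt = T/N = 0.375000; dx = sigma*sqrt(3*dt) = 0.159099
u = exp(dx) = 1.172454; d = 1/u = 0.852912
p_u = 0.155765, p_m = 0.666667, p_d = 0.177568
Discount per step: exp(-r*dt) = 0.998501
Stock lattice S(k, j) with j the centered position index:
  k=0: S(0,+0) = 55.0100
  k=1: S(1,-1) = 46.9187; S(1,+0) = 55.0100; S(1,+1) = 64.4967
  k=2: S(2,-2) = 40.0175; S(2,-1) = 46.9187; S(2,+0) = 55.0100; S(2,+1) = 64.4967; S(2,+2) = 75.6194
Terminal payoffs V(N, j) = max(K - S_T, 0):
  V(2,-2) = 21.132497; V(2,-1) = 14.231317; V(2,+0) = 6.140000; V(2,+1) = 0.000000; V(2,+2) = 0.000000
Backward induction: V(k, j) = exp(-r*dt) * [p_u * V(k+1, j+1) + p_m * V(k+1, j) + p_d * V(k+1, j-1)]
  V(1,-1) = exp(-r*dt) * [p_u*6.140000 + p_m*14.231317 + p_d*21.132497] = 14.175119
  V(1,+0) = exp(-r*dt) * [p_u*0.000000 + p_m*6.140000 + p_d*14.231317] = 6.610435
  V(1,+1) = exp(-r*dt) * [p_u*0.000000 + p_m*0.000000 + p_d*6.140000] = 1.088633
  V(0,+0) = exp(-r*dt) * [p_u*1.088633 + p_m*6.610435 + p_d*14.175119] = 7.082942


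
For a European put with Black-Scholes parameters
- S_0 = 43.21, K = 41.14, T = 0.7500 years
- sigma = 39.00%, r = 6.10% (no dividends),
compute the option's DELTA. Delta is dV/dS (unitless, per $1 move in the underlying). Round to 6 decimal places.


d1 = 0.4496775939; d2 = 0.1119276864
phi(d1) = 0.3605792538; exp(-qT) = 1.0000000000; exp(-rT) = 0.9552807525
N(-d1) = 0.3264714648
Delta = -exp(-qT) * N(-d1) = -1.0000000000 * 0.3264714648 = -0.326471

Answer: Delta = -0.326471


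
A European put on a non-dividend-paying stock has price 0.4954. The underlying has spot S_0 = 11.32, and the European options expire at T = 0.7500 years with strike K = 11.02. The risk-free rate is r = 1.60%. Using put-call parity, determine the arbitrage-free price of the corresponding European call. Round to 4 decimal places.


Put-call parity: C - P = S_0 * exp(-qT) - K * exp(-rT).
S_0 * exp(-qT) = 11.3200 * 1.00000000 = 11.32000000
K * exp(-rT) = 11.0200 * 0.98807171 = 10.88855028
C = P + S*exp(-qT) - K*exp(-rT)
C = 0.4954 + 11.32000000 - 10.88855028 = 0.9268

Answer: Call price = 0.9268


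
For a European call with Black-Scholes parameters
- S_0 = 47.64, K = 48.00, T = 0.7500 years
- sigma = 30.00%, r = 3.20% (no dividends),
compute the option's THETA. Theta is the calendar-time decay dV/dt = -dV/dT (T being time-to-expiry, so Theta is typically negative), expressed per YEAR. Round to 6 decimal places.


d1 = 0.1933035427; d2 = -0.0665040785
phi(d1) = 0.3915579857; exp(-qT) = 1.0000000000; exp(-rT) = 0.9762857098
Theta = -S*exp(-qT)*phi(d1)*sigma/(2*sqrt(T)) - r*K*exp(-rT)*N(d2) + q*S*exp(-qT)*N(d1)
N(d1) = 0.5766393740; N(d2) = 0.4734882554; sqrt(T) = 0.8660254038
Term 1 = -47.6400 * 1.0000000000 * 0.3915579857 * 0.3000 / (2 * 0.8660254038) = -3.2309368219
Term 2 = -0.0320 * 48.0000 * 0.9762857098 * 0.4734882554 = -0.7100310797
Term 3 = 0 (no dividend yield, q = 0)
Theta = -3.2309368219 + (-0.7100310797) + (0.0000000000) = -3.940968

Answer: Theta = -3.940968


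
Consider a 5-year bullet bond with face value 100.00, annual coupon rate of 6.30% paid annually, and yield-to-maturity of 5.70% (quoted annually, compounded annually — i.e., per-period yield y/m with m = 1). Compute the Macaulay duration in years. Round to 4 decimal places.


Answer: Macaulay duration = 4.4493 years

Derivation:
Coupon per period c = face * coupon_rate / m = 6.300000
Periods per year m = 1; per-period yield y/m = 0.057000
Number of cashflows N = 5
Cashflows (t years, CF_t, discount factor 1/(1+y/m)^(m*t), PV):
  t = 1.0000: CF_t = 6.300000, DF = 0.946074, PV = 5.960265
  t = 2.0000: CF_t = 6.300000, DF = 0.895056, PV = 5.638850
  t = 3.0000: CF_t = 6.300000, DF = 0.846789, PV = 5.334769
  t = 4.0000: CF_t = 6.300000, DF = 0.801125, PV = 5.047085
  t = 5.0000: CF_t = 106.300000, DF = 0.757923, PV = 80.567211
Price P = sum_t PV_t = 102.548179
Macaulay numerator sum_t t * PV_t:
  t * PV_t at t = 1.0000: 5.960265
  t * PV_t at t = 2.0000: 11.277701
  t * PV_t at t = 3.0000: 16.004306
  t * PV_t at t = 4.0000: 20.188339
  t * PV_t at t = 5.0000: 402.836053
Macaulay duration D = (sum_t t * PV_t) / P = 456.266664 / 102.548179 = 4.449291


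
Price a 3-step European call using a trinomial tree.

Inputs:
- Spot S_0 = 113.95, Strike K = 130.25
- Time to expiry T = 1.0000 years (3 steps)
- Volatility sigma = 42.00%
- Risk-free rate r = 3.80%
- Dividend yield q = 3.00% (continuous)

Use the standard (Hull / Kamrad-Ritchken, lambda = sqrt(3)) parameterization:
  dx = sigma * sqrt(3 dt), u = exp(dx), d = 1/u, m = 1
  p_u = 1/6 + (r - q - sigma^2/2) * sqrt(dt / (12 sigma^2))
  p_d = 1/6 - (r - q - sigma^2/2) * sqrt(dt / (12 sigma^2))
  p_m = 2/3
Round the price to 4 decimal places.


dt = T/N = 0.333333; dx = sigma*sqrt(3*dt) = 0.420000
u = exp(dx) = 1.521962; d = 1/u = 0.657047
p_u = 0.134841, p_m = 0.666667, p_d = 0.198492
Discount per step: exp(-r*dt) = 0.987413
Stock lattice S(k, j) with j the centered position index:
  k=0: S(0,+0) = 113.9500
  k=1: S(1,-1) = 74.8705; S(1,+0) = 113.9500; S(1,+1) = 173.4275
  k=2: S(2,-2) = 49.1934; S(2,-1) = 74.8705; S(2,+0) = 113.9500; S(2,+1) = 173.4275; S(2,+2) = 263.9500
  k=3: S(3,-3) = 32.3224; S(3,-2) = 49.1934; S(3,-1) = 74.8705; S(3,+0) = 113.9500; S(3,+1) = 173.4275; S(3,+2) = 263.9500; S(3,+3) = 401.7218
Terminal payoffs V(N, j) = max(S_T - K, 0):
  V(3,-3) = 0.000000; V(3,-2) = 0.000000; V(3,-1) = 0.000000; V(3,+0) = 0.000000; V(3,+1) = 43.177519; V(3,+2) = 133.700017; V(3,+3) = 271.471778
Backward induction: V(k, j) = exp(-r*dt) * [p_u * V(k+1, j+1) + p_m * V(k+1, j) + p_d * V(k+1, j-1)]
  V(2,-2) = exp(-r*dt) * [p_u*0.000000 + p_m*0.000000 + p_d*0.000000] = 0.000000
  V(2,-1) = exp(-r*dt) * [p_u*0.000000 + p_m*0.000000 + p_d*0.000000] = 0.000000
  V(2,+0) = exp(-r*dt) * [p_u*43.177519 + p_m*0.000000 + p_d*0.000000] = 5.748830
  V(2,+1) = exp(-r*dt) * [p_u*133.700017 + p_m*43.177519 + p_d*0.000000] = 46.224064
  V(2,+2) = exp(-r*dt) * [p_u*271.471778 + p_m*133.700017 + p_d*43.177519] = 132.618817
  V(1,-1) = exp(-r*dt) * [p_u*5.748830 + p_m*0.000000 + p_d*0.000000] = 0.765423
  V(1,+0) = exp(-r*dt) * [p_u*46.224064 + p_m*5.748830 + p_d*0.000000] = 9.938773
  V(1,+1) = exp(-r*dt) * [p_u*132.618817 + p_m*46.224064 + p_d*5.748830] = 49.212309
  V(0,+0) = exp(-r*dt) * [p_u*49.212309 + p_m*9.938773 + p_d*0.765423] = 13.244795

Answer: Price = V(0,0) = 13.2448


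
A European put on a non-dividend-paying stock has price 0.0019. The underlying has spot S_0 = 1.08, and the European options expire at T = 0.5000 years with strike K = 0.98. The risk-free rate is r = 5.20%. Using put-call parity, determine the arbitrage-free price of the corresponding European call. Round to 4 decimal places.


Put-call parity: C - P = S_0 * exp(-qT) - K * exp(-rT).
S_0 * exp(-qT) = 1.0800 * 1.00000000 = 1.08000000
K * exp(-rT) = 0.9800 * 0.97433509 = 0.95484839
C = P + S*exp(-qT) - K*exp(-rT)
C = 0.0019 + 1.08000000 - 0.95484839 = 0.1271

Answer: Call price = 0.1271


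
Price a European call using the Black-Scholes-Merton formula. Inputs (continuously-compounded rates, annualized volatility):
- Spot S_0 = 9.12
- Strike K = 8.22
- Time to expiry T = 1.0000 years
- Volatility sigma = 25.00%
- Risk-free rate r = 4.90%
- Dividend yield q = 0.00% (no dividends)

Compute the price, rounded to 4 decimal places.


Answer: Price = 1.6412

Derivation:
d1 = (ln(S/K) + (r - q + 0.5*sigma^2) * T) / (sigma * sqrt(T)) = 0.73659838
d2 = d1 - sigma * sqrt(T) = 0.48659838
exp(-rT) = 0.95218113; exp(-qT) = 1.00000000
C = S_0 * exp(-qT) * N(d1) - K * exp(-rT) * N(d2)
N(d1) = 0.76931669; N(d2) = 0.68672851
C = 9.1200 * 1.00000000 * 0.76931669 - 8.2200 * 0.95218113 * 0.68672851 = 1.6412


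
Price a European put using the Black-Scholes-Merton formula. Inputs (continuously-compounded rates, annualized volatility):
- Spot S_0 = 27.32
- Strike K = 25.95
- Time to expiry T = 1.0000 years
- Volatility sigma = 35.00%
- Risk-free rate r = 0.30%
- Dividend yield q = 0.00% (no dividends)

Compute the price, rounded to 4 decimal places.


Answer: Price = 3.0150

Derivation:
d1 = (ln(S/K) + (r - q + 0.5*sigma^2) * T) / (sigma * sqrt(T)) = 0.33056407
d2 = d1 - sigma * sqrt(T) = -0.01943593
exp(-rT) = 0.99700450; exp(-qT) = 1.00000000
P = K * exp(-rT) * N(-d2) - S_0 * exp(-qT) * N(-d1)
N(-d1) = 0.37048689; N(-d2) = 0.50775333
P = 25.9500 * 0.99700450 * 0.50775333 - 27.3200 * 1.00000000 * 0.37048689 = 3.0150


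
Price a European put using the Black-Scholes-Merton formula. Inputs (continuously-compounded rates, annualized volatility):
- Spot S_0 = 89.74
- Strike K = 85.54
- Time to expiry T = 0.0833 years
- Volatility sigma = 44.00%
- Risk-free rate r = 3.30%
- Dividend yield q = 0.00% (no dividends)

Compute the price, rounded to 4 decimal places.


d1 = (ln(S/K) + (r - q + 0.5*sigma^2) * T) / (sigma * sqrt(T)) = 0.46258818
d2 = d1 - sigma * sqrt(T) = 0.33559653
exp(-rT) = 0.99725487; exp(-qT) = 1.00000000
P = K * exp(-rT) * N(-d2) - S_0 * exp(-qT) * N(-d1)
N(-d1) = 0.32182979; N(-d2) = 0.36858757
P = 85.5400 * 0.99725487 * 0.36858757 - 89.7400 * 1.00000000 * 0.32182979 = 2.5614

Answer: Price = 2.5614


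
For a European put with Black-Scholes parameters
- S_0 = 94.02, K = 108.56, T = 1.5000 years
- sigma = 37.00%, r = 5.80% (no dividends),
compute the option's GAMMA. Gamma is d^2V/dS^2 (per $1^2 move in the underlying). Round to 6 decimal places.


Answer: Gamma = 0.009316

Derivation:
d1 = 0.1012444949; d2 = -0.3519111075
phi(d1) = 0.3969028427; exp(-qT) = 1.0000000000; exp(-rT) = 0.9166770956
Gamma = exp(-qT) * phi(d1) / (S * sigma * sqrt(T)) = 1.0000000000 * 0.3969028427 / (94.0200 * 0.3700 * 1.2247448714) = 0.009316


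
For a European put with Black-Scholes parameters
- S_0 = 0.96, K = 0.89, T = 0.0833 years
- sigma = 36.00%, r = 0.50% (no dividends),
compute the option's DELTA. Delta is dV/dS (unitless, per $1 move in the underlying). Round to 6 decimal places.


d1 = 0.7846428013; d2 = 0.6807405396
phi(d1) = 0.2932380050; exp(-qT) = 1.0000000000; exp(-rT) = 0.9995835867
N(-d1) = 0.2163315138
Delta = -exp(-qT) * N(-d1) = -1.0000000000 * 0.2163315138 = -0.216332

Answer: Delta = -0.216332


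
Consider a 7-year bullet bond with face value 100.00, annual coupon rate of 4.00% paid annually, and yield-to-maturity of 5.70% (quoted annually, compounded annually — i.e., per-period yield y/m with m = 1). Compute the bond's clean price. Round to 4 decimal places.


Coupon per period c = face * coupon_rate / m = 4.000000
Periods per year m = 1; per-period yield y/m = 0.057000
Number of cashflows N = 7
Cashflows (t years, CF_t, discount factor 1/(1+y/m)^(m*t), PV):
  t = 1.0000: CF_t = 4.000000, DF = 0.946074, PV = 3.784295
  t = 2.0000: CF_t = 4.000000, DF = 0.895056, PV = 3.580222
  t = 3.0000: CF_t = 4.000000, DF = 0.846789, PV = 3.387155
  t = 4.0000: CF_t = 4.000000, DF = 0.801125, PV = 3.204498
  t = 5.0000: CF_t = 4.000000, DF = 0.757923, PV = 3.031692
  t = 6.0000: CF_t = 4.000000, DF = 0.717051, PV = 2.868204
  t = 7.0000: CF_t = 104.000000, DF = 0.678383, PV = 70.551854
Price P = sum_t PV_t = 90.407920

Answer: Price = 90.4079


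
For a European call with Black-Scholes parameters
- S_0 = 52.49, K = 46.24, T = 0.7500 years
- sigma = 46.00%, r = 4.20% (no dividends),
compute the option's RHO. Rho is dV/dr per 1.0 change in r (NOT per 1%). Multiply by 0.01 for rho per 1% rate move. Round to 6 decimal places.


d1 = 0.5964968380; d2 = 0.1981251523
phi(d1) = 0.3339236944; exp(-qT) = 1.0000000000; exp(-rT) = 0.9689909565
N(d2) = 0.5785264269
Rho = K*T*exp(-rT)*N(d2) = 46.2400 * 0.7500 * 0.9689909565 * 0.5785264269 = 19.441153

Answer: Rho = 19.441153


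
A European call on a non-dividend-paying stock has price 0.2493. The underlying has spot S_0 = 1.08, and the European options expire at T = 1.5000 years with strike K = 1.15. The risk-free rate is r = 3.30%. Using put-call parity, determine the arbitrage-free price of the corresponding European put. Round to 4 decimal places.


Answer: Put price = 0.2638

Derivation:
Put-call parity: C - P = S_0 * exp(-qT) - K * exp(-rT).
S_0 * exp(-qT) = 1.0800 * 1.00000000 = 1.08000000
K * exp(-rT) = 1.1500 * 0.95170516 = 1.09446093
P = C - S*exp(-qT) + K*exp(-rT)
P = 0.2493 - 1.08000000 + 1.09446093 = 0.2638
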